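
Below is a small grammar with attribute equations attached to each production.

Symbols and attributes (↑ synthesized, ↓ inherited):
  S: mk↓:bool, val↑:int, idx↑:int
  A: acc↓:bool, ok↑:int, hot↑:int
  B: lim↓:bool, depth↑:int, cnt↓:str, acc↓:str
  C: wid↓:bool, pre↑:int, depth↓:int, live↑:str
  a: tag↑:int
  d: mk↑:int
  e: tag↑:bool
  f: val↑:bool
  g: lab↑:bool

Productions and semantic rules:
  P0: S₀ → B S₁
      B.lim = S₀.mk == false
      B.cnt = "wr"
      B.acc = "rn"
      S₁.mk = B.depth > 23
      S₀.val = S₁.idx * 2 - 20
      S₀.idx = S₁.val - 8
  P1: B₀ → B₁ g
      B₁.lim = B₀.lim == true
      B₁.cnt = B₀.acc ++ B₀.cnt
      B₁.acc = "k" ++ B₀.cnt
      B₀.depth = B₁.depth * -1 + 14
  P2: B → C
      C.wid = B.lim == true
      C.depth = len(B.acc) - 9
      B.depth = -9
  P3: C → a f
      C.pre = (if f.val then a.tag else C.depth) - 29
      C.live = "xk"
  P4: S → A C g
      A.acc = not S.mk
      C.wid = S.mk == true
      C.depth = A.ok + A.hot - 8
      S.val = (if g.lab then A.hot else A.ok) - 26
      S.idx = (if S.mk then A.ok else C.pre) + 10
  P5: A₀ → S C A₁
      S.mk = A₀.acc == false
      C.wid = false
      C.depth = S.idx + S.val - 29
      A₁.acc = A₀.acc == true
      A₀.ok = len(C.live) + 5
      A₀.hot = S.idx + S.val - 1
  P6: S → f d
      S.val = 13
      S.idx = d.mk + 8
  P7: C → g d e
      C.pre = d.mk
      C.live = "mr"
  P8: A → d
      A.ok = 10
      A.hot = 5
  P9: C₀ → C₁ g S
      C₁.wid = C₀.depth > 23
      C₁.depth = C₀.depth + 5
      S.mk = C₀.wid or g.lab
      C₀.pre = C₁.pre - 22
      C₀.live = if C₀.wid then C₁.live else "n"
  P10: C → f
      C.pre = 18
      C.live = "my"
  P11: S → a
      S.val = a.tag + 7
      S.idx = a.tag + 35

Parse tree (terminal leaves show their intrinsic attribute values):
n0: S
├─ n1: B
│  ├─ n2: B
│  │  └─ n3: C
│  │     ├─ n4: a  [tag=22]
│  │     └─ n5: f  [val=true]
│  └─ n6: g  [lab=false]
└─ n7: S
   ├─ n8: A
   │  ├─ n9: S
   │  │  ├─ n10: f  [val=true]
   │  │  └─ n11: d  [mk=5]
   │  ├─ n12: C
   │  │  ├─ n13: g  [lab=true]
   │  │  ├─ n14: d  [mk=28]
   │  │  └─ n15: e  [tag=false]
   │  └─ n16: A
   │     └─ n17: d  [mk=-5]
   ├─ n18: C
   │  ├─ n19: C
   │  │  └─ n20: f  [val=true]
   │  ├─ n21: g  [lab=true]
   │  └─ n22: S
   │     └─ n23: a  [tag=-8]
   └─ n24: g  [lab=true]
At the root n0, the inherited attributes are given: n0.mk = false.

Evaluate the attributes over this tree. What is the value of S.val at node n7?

-1

1. n0.mk = false  [given at root]
2. n1.lim = true  [S₀.mk == false]
3. n1.cnt = "wr"  ["wr"]
4. n1.acc = "rn"  ["rn"]
5. n2.lim = true  [B₀.lim == true]
6. n2.cnt = "rnwr"  [B₀.acc ++ B₀.cnt]
7. n2.acc = "kwr"  ["k" ++ B₀.cnt]
8. n3.wid = true  [B.lim == true]
9. n3.depth = -6  [len(B.acc) - 9]
10. n4.tag = 22  [terminal]
11. n5.val = true  [terminal]
12. n3.pre = -7  [(if f.val then a.tag else C.depth) - 29]
13. n3.live = "xk"  ["xk"]
14. n2.depth = -9  [-9]
15. n6.lab = false  [terminal]
16. n1.depth = 23  [B₁.depth * -1 + 14]
17. n7.mk = false  [B.depth > 23]
18. n8.acc = true  [not S.mk]
19. n9.mk = false  [A₀.acc == false]
20. n10.val = true  [terminal]
21. n11.mk = 5  [terminal]
22. n9.val = 13  [13]
23. n9.idx = 13  [d.mk + 8]
24. n12.wid = false  [false]
25. n12.depth = -3  [S.idx + S.val - 29]
26. n13.lab = true  [terminal]
27. n14.mk = 28  [terminal]
28. n15.tag = false  [terminal]
29. n12.pre = 28  [d.mk]
30. n12.live = "mr"  ["mr"]
31. n16.acc = true  [A₀.acc == true]
32. n17.mk = -5  [terminal]
33. n16.ok = 10  [10]
34. n16.hot = 5  [5]
35. n8.ok = 7  [len(C.live) + 5]
36. n8.hot = 25  [S.idx + S.val - 1]
37. n18.wid = false  [S.mk == true]
38. n18.depth = 24  [A.ok + A.hot - 8]
39. n19.wid = true  [C₀.depth > 23]
40. n19.depth = 29  [C₀.depth + 5]
41. n20.val = true  [terminal]
42. n19.pre = 18  [18]
43. n19.live = "my"  ["my"]
44. n21.lab = true  [terminal]
45. n22.mk = true  [C₀.wid or g.lab]
46. n23.tag = -8  [terminal]
47. n22.val = -1  [a.tag + 7]
48. n22.idx = 27  [a.tag + 35]
49. n18.pre = -4  [C₁.pre - 22]
50. n18.live = "n"  [if C₀.wid then C₁.live else "n"]
51. n24.lab = true  [terminal]
52. n7.val = -1  [(if g.lab then A.hot else A.ok) - 26]
53. n7.idx = 6  [(if S.mk then A.ok else C.pre) + 10]
54. n0.val = -8  [S₁.idx * 2 - 20]
55. n0.idx = -9  [S₁.val - 8]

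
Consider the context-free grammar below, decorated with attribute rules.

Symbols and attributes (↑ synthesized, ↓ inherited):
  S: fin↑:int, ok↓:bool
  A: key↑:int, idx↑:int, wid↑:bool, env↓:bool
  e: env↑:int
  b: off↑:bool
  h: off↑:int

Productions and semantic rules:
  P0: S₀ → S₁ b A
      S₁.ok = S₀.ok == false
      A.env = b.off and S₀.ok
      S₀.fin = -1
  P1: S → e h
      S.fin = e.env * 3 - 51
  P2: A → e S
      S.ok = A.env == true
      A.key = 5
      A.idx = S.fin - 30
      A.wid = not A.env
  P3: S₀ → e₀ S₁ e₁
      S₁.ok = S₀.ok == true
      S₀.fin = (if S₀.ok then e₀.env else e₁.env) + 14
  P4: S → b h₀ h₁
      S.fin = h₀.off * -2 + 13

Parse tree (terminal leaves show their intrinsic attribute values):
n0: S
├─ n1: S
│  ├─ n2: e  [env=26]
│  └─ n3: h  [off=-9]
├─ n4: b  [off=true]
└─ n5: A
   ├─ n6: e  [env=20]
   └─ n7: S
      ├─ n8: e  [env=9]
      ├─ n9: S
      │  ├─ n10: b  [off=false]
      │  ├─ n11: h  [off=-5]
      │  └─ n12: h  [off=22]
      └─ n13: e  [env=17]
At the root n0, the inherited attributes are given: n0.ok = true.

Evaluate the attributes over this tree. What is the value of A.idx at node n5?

-7

1. n0.ok = true  [given at root]
2. n1.ok = false  [S₀.ok == false]
3. n2.env = 26  [terminal]
4. n3.off = -9  [terminal]
5. n1.fin = 27  [e.env * 3 - 51]
6. n4.off = true  [terminal]
7. n5.env = true  [b.off and S₀.ok]
8. n6.env = 20  [terminal]
9. n7.ok = true  [A.env == true]
10. n8.env = 9  [terminal]
11. n9.ok = true  [S₀.ok == true]
12. n10.off = false  [terminal]
13. n11.off = -5  [terminal]
14. n12.off = 22  [terminal]
15. n9.fin = 23  [h₀.off * -2 + 13]
16. n13.env = 17  [terminal]
17. n7.fin = 23  [(if S₀.ok then e₀.env else e₁.env) + 14]
18. n5.key = 5  [5]
19. n5.idx = -7  [S.fin - 30]
20. n5.wid = false  [not A.env]
21. n0.fin = -1  [-1]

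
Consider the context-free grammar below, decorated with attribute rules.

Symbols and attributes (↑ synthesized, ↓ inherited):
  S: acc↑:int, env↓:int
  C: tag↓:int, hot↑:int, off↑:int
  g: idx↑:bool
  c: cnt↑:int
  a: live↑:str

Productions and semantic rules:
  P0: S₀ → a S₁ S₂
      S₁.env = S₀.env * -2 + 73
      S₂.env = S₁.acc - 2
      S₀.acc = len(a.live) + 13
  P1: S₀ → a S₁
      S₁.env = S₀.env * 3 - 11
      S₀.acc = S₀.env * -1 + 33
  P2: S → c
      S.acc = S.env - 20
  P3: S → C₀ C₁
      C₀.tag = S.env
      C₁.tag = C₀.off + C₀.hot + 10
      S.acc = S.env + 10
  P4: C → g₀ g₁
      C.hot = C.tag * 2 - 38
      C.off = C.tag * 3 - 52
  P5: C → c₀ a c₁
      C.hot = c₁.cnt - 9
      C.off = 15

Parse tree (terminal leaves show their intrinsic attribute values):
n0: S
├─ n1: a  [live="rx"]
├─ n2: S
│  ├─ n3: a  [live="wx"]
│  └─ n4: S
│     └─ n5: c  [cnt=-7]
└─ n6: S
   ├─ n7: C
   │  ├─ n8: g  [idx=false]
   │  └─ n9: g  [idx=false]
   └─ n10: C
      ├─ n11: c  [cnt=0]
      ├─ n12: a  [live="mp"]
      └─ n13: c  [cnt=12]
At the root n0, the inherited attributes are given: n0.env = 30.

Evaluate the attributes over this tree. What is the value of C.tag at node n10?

10

1. n0.env = 30  [given at root]
2. n1.live = "rx"  [terminal]
3. n2.env = 13  [S₀.env * -2 + 73]
4. n3.live = "wx"  [terminal]
5. n4.env = 28  [S₀.env * 3 - 11]
6. n5.cnt = -7  [terminal]
7. n4.acc = 8  [S.env - 20]
8. n2.acc = 20  [S₀.env * -1 + 33]
9. n6.env = 18  [S₁.acc - 2]
10. n7.tag = 18  [S.env]
11. n8.idx = false  [terminal]
12. n9.idx = false  [terminal]
13. n7.hot = -2  [C.tag * 2 - 38]
14. n7.off = 2  [C.tag * 3 - 52]
15. n10.tag = 10  [C₀.off + C₀.hot + 10]
16. n11.cnt = 0  [terminal]
17. n12.live = "mp"  [terminal]
18. n13.cnt = 12  [terminal]
19. n10.hot = 3  [c₁.cnt - 9]
20. n10.off = 15  [15]
21. n6.acc = 28  [S.env + 10]
22. n0.acc = 15  [len(a.live) + 13]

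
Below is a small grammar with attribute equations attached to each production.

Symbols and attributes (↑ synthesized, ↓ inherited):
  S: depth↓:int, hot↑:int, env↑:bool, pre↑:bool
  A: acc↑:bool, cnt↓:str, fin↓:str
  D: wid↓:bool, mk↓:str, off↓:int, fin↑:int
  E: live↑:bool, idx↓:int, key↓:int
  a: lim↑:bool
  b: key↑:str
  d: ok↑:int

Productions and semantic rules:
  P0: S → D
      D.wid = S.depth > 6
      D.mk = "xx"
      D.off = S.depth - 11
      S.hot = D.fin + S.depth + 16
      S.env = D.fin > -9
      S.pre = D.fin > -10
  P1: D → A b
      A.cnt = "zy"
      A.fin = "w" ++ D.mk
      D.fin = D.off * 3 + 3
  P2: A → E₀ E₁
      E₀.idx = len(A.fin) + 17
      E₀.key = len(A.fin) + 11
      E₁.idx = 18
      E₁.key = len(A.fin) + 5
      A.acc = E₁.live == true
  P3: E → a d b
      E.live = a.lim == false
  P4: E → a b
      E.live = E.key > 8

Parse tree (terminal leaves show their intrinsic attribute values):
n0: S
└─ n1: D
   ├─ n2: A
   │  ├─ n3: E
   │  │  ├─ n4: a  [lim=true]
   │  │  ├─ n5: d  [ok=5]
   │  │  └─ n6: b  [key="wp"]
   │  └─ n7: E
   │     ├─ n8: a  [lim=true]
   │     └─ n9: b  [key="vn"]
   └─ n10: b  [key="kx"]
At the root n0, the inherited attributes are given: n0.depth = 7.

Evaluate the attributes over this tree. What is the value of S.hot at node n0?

14

1. n0.depth = 7  [given at root]
2. n1.wid = true  [S.depth > 6]
3. n1.mk = "xx"  ["xx"]
4. n1.off = -4  [S.depth - 11]
5. n2.cnt = "zy"  ["zy"]
6. n2.fin = "wxx"  ["w" ++ D.mk]
7. n3.idx = 20  [len(A.fin) + 17]
8. n3.key = 14  [len(A.fin) + 11]
9. n4.lim = true  [terminal]
10. n5.ok = 5  [terminal]
11. n6.key = "wp"  [terminal]
12. n3.live = false  [a.lim == false]
13. n7.idx = 18  [18]
14. n7.key = 8  [len(A.fin) + 5]
15. n8.lim = true  [terminal]
16. n9.key = "vn"  [terminal]
17. n7.live = false  [E.key > 8]
18. n2.acc = false  [E₁.live == true]
19. n10.key = "kx"  [terminal]
20. n1.fin = -9  [D.off * 3 + 3]
21. n0.hot = 14  [D.fin + S.depth + 16]
22. n0.env = false  [D.fin > -9]
23. n0.pre = true  [D.fin > -10]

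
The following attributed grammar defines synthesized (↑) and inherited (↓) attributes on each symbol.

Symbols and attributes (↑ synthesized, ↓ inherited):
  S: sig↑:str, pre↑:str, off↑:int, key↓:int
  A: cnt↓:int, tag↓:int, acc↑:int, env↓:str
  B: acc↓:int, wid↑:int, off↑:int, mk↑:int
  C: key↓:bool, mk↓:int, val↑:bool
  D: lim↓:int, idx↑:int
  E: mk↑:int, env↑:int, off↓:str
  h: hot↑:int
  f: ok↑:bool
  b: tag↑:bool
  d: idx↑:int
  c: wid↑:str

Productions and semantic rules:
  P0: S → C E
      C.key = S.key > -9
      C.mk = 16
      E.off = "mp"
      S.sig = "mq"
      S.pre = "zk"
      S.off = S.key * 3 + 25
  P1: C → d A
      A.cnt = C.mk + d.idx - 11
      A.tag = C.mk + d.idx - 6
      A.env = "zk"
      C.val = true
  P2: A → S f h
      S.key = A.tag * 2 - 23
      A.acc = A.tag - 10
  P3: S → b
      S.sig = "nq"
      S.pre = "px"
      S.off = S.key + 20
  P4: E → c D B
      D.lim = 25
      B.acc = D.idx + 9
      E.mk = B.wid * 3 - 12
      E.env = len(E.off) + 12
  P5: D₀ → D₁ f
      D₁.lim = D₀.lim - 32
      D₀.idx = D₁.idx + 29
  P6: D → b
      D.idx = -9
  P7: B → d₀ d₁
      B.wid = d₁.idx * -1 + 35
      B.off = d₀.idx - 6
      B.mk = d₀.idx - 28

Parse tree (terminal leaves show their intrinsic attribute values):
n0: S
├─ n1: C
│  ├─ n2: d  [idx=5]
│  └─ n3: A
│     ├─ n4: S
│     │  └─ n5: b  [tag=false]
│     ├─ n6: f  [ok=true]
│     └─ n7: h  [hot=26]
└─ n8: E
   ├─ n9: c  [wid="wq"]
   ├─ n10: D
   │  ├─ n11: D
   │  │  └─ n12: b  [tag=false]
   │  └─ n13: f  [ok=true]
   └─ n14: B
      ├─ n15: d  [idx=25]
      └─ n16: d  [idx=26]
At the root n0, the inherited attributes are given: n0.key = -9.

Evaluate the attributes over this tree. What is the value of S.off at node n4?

27

1. n0.key = -9  [given at root]
2. n1.key = false  [S.key > -9]
3. n1.mk = 16  [16]
4. n2.idx = 5  [terminal]
5. n3.cnt = 10  [C.mk + d.idx - 11]
6. n3.tag = 15  [C.mk + d.idx - 6]
7. n3.env = "zk"  ["zk"]
8. n4.key = 7  [A.tag * 2 - 23]
9. n5.tag = false  [terminal]
10. n4.sig = "nq"  ["nq"]
11. n4.pre = "px"  ["px"]
12. n4.off = 27  [S.key + 20]
13. n6.ok = true  [terminal]
14. n7.hot = 26  [terminal]
15. n3.acc = 5  [A.tag - 10]
16. n1.val = true  [true]
17. n8.off = "mp"  ["mp"]
18. n9.wid = "wq"  [terminal]
19. n10.lim = 25  [25]
20. n11.lim = -7  [D₀.lim - 32]
21. n12.tag = false  [terminal]
22. n11.idx = -9  [-9]
23. n13.ok = true  [terminal]
24. n10.idx = 20  [D₁.idx + 29]
25. n14.acc = 29  [D.idx + 9]
26. n15.idx = 25  [terminal]
27. n16.idx = 26  [terminal]
28. n14.wid = 9  [d₁.idx * -1 + 35]
29. n14.off = 19  [d₀.idx - 6]
30. n14.mk = -3  [d₀.idx - 28]
31. n8.mk = 15  [B.wid * 3 - 12]
32. n8.env = 14  [len(E.off) + 12]
33. n0.sig = "mq"  ["mq"]
34. n0.pre = "zk"  ["zk"]
35. n0.off = -2  [S.key * 3 + 25]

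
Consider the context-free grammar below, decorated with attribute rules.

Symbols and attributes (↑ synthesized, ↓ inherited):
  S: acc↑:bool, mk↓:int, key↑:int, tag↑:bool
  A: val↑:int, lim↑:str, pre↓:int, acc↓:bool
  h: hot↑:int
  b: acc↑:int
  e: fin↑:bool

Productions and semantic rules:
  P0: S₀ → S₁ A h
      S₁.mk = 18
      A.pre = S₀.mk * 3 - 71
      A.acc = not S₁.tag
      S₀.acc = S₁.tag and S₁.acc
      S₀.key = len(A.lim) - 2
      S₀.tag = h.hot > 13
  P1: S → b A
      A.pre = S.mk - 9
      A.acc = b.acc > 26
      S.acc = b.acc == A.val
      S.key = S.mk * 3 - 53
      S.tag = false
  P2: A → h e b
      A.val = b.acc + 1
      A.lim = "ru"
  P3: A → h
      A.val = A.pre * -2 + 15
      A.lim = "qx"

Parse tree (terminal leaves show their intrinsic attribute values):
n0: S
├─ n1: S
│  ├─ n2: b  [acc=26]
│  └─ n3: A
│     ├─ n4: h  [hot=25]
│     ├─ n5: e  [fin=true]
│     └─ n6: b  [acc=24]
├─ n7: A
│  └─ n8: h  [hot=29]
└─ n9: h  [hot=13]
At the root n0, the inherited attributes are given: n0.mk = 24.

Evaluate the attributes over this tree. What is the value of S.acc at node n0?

1. n0.mk = 24  [given at root]
2. n1.mk = 18  [18]
3. n2.acc = 26  [terminal]
4. n3.pre = 9  [S.mk - 9]
5. n3.acc = false  [b.acc > 26]
6. n4.hot = 25  [terminal]
7. n5.fin = true  [terminal]
8. n6.acc = 24  [terminal]
9. n3.val = 25  [b.acc + 1]
10. n3.lim = "ru"  ["ru"]
11. n1.acc = false  [b.acc == A.val]
12. n1.key = 1  [S.mk * 3 - 53]
13. n1.tag = false  [false]
14. n7.pre = 1  [S₀.mk * 3 - 71]
15. n7.acc = true  [not S₁.tag]
16. n8.hot = 29  [terminal]
17. n7.val = 13  [A.pre * -2 + 15]
18. n7.lim = "qx"  ["qx"]
19. n9.hot = 13  [terminal]
20. n0.acc = false  [S₁.tag and S₁.acc]
21. n0.key = 0  [len(A.lim) - 2]
22. n0.tag = false  [h.hot > 13]

false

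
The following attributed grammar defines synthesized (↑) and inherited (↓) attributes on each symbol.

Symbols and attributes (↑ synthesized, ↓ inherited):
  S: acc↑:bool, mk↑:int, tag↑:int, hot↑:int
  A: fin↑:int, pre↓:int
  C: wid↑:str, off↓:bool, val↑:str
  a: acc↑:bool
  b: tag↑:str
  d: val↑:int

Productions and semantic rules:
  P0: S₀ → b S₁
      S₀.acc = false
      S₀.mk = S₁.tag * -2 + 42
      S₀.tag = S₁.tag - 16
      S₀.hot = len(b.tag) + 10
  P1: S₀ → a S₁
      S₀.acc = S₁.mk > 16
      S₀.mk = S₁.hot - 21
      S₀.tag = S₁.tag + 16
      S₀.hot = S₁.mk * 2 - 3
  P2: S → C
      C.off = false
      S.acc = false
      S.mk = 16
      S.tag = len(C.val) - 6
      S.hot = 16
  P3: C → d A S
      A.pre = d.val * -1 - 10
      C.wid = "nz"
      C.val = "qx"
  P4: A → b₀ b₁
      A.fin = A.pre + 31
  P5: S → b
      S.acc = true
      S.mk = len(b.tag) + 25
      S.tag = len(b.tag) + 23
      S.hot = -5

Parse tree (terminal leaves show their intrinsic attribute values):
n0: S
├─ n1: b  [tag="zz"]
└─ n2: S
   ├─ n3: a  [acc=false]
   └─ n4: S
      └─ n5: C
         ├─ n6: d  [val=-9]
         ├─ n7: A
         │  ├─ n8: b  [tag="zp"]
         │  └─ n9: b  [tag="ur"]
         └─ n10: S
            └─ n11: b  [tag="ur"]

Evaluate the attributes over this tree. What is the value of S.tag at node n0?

1. n1.tag = "zz"  [terminal]
2. n3.acc = false  [terminal]
3. n5.off = false  [false]
4. n6.val = -9  [terminal]
5. n7.pre = -1  [d.val * -1 - 10]
6. n8.tag = "zp"  [terminal]
7. n9.tag = "ur"  [terminal]
8. n7.fin = 30  [A.pre + 31]
9. n11.tag = "ur"  [terminal]
10. n10.acc = true  [true]
11. n10.mk = 27  [len(b.tag) + 25]
12. n10.tag = 25  [len(b.tag) + 23]
13. n10.hot = -5  [-5]
14. n5.wid = "nz"  ["nz"]
15. n5.val = "qx"  ["qx"]
16. n4.acc = false  [false]
17. n4.mk = 16  [16]
18. n4.tag = -4  [len(C.val) - 6]
19. n4.hot = 16  [16]
20. n2.acc = false  [S₁.mk > 16]
21. n2.mk = -5  [S₁.hot - 21]
22. n2.tag = 12  [S₁.tag + 16]
23. n2.hot = 29  [S₁.mk * 2 - 3]
24. n0.acc = false  [false]
25. n0.mk = 18  [S₁.tag * -2 + 42]
26. n0.tag = -4  [S₁.tag - 16]
27. n0.hot = 12  [len(b.tag) + 10]

-4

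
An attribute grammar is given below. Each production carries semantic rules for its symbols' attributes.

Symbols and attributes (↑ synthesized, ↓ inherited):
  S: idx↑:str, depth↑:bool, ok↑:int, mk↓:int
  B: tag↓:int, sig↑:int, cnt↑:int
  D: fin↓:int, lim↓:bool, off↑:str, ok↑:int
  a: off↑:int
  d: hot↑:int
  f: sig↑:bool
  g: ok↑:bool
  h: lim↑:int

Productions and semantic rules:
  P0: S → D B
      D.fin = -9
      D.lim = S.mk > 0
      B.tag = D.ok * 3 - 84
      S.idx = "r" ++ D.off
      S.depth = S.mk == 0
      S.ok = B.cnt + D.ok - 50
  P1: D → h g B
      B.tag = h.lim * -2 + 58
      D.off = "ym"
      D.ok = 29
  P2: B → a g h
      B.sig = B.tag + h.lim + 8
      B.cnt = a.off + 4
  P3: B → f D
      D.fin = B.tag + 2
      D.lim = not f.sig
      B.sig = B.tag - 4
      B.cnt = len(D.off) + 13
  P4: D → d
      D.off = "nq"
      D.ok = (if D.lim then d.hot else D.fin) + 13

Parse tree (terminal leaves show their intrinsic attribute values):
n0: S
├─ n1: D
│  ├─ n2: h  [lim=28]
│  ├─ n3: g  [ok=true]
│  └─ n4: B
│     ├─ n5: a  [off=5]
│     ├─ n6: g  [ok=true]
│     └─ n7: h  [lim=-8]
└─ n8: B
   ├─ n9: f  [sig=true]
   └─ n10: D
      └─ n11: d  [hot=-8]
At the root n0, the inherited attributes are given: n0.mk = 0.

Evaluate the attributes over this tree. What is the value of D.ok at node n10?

1. n0.mk = 0  [given at root]
2. n1.fin = -9  [-9]
3. n1.lim = false  [S.mk > 0]
4. n2.lim = 28  [terminal]
5. n3.ok = true  [terminal]
6. n4.tag = 2  [h.lim * -2 + 58]
7. n5.off = 5  [terminal]
8. n6.ok = true  [terminal]
9. n7.lim = -8  [terminal]
10. n4.sig = 2  [B.tag + h.lim + 8]
11. n4.cnt = 9  [a.off + 4]
12. n1.off = "ym"  ["ym"]
13. n1.ok = 29  [29]
14. n8.tag = 3  [D.ok * 3 - 84]
15. n9.sig = true  [terminal]
16. n10.fin = 5  [B.tag + 2]
17. n10.lim = false  [not f.sig]
18. n11.hot = -8  [terminal]
19. n10.off = "nq"  ["nq"]
20. n10.ok = 18  [(if D.lim then d.hot else D.fin) + 13]
21. n8.sig = -1  [B.tag - 4]
22. n8.cnt = 15  [len(D.off) + 13]
23. n0.idx = "rym"  ["r" ++ D.off]
24. n0.depth = true  [S.mk == 0]
25. n0.ok = -6  [B.cnt + D.ok - 50]

18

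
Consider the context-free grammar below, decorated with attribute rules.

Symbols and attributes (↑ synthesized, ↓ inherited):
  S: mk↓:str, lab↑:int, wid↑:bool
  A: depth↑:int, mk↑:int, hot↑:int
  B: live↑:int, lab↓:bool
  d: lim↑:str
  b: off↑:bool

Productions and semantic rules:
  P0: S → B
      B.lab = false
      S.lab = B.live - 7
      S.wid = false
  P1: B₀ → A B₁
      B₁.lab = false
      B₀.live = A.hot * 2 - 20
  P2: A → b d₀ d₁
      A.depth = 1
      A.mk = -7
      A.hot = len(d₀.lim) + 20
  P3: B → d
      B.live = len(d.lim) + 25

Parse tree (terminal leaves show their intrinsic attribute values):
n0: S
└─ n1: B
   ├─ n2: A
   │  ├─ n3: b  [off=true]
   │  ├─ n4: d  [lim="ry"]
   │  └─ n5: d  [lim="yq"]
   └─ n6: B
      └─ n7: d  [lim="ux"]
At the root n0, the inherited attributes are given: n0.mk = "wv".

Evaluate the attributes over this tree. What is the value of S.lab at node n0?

1. n0.mk = "wv"  [given at root]
2. n1.lab = false  [false]
3. n3.off = true  [terminal]
4. n4.lim = "ry"  [terminal]
5. n5.lim = "yq"  [terminal]
6. n2.depth = 1  [1]
7. n2.mk = -7  [-7]
8. n2.hot = 22  [len(d₀.lim) + 20]
9. n6.lab = false  [false]
10. n7.lim = "ux"  [terminal]
11. n6.live = 27  [len(d.lim) + 25]
12. n1.live = 24  [A.hot * 2 - 20]
13. n0.lab = 17  [B.live - 7]
14. n0.wid = false  [false]

17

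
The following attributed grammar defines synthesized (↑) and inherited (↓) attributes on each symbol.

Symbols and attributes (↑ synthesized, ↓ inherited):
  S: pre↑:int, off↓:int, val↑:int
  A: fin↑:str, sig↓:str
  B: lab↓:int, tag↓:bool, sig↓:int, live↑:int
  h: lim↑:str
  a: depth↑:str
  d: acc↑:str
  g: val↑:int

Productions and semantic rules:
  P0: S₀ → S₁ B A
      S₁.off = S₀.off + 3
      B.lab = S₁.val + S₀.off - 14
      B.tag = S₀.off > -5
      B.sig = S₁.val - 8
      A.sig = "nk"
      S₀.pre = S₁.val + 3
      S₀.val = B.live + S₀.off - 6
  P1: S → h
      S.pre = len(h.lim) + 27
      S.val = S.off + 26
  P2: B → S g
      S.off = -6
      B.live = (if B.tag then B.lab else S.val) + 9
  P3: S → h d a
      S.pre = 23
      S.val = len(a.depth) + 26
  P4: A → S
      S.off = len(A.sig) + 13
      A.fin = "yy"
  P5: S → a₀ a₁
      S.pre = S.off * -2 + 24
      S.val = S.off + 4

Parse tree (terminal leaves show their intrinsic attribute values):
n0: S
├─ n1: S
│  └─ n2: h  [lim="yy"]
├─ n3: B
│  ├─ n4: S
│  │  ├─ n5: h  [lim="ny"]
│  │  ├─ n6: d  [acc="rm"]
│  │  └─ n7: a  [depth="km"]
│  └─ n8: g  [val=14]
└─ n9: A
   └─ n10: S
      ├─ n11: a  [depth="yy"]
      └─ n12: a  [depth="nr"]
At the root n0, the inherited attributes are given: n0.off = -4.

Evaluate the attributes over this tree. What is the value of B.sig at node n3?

1. n0.off = -4  [given at root]
2. n1.off = -1  [S₀.off + 3]
3. n2.lim = "yy"  [terminal]
4. n1.pre = 29  [len(h.lim) + 27]
5. n1.val = 25  [S.off + 26]
6. n3.lab = 7  [S₁.val + S₀.off - 14]
7. n3.tag = true  [S₀.off > -5]
8. n3.sig = 17  [S₁.val - 8]
9. n4.off = -6  [-6]
10. n5.lim = "ny"  [terminal]
11. n6.acc = "rm"  [terminal]
12. n7.depth = "km"  [terminal]
13. n4.pre = 23  [23]
14. n4.val = 28  [len(a.depth) + 26]
15. n8.val = 14  [terminal]
16. n3.live = 16  [(if B.tag then B.lab else S.val) + 9]
17. n9.sig = "nk"  ["nk"]
18. n10.off = 15  [len(A.sig) + 13]
19. n11.depth = "yy"  [terminal]
20. n12.depth = "nr"  [terminal]
21. n10.pre = -6  [S.off * -2 + 24]
22. n10.val = 19  [S.off + 4]
23. n9.fin = "yy"  ["yy"]
24. n0.pre = 28  [S₁.val + 3]
25. n0.val = 6  [B.live + S₀.off - 6]

17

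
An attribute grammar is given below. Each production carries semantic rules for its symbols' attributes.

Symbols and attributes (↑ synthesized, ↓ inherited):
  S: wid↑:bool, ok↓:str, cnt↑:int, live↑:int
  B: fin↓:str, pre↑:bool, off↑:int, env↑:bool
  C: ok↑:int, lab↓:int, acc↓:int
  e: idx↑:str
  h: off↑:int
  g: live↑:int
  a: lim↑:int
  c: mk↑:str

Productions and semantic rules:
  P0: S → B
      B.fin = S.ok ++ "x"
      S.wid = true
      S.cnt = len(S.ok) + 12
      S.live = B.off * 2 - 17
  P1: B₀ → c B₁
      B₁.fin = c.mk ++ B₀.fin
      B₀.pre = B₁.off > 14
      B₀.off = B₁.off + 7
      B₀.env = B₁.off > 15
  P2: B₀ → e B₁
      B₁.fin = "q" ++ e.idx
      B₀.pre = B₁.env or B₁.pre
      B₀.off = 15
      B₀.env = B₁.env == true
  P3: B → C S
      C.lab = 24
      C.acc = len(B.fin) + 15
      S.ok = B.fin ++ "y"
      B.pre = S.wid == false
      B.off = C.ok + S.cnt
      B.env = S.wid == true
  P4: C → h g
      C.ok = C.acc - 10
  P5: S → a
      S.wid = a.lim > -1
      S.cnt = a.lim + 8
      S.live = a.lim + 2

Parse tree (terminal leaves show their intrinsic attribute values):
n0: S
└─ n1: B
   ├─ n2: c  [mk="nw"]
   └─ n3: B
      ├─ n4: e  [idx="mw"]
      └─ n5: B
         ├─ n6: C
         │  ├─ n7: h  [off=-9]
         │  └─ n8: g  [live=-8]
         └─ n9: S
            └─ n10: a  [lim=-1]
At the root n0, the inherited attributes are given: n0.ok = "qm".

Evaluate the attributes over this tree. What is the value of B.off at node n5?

1. n0.ok = "qm"  [given at root]
2. n1.fin = "qmx"  [S.ok ++ "x"]
3. n2.mk = "nw"  [terminal]
4. n3.fin = "nwqmx"  [c.mk ++ B₀.fin]
5. n4.idx = "mw"  [terminal]
6. n5.fin = "qmw"  ["q" ++ e.idx]
7. n6.lab = 24  [24]
8. n6.acc = 18  [len(B.fin) + 15]
9. n7.off = -9  [terminal]
10. n8.live = -8  [terminal]
11. n6.ok = 8  [C.acc - 10]
12. n9.ok = "qmwy"  [B.fin ++ "y"]
13. n10.lim = -1  [terminal]
14. n9.wid = false  [a.lim > -1]
15. n9.cnt = 7  [a.lim + 8]
16. n9.live = 1  [a.lim + 2]
17. n5.pre = true  [S.wid == false]
18. n5.off = 15  [C.ok + S.cnt]
19. n5.env = false  [S.wid == true]
20. n3.pre = true  [B₁.env or B₁.pre]
21. n3.off = 15  [15]
22. n3.env = false  [B₁.env == true]
23. n1.pre = true  [B₁.off > 14]
24. n1.off = 22  [B₁.off + 7]
25. n1.env = false  [B₁.off > 15]
26. n0.wid = true  [true]
27. n0.cnt = 14  [len(S.ok) + 12]
28. n0.live = 27  [B.off * 2 - 17]

15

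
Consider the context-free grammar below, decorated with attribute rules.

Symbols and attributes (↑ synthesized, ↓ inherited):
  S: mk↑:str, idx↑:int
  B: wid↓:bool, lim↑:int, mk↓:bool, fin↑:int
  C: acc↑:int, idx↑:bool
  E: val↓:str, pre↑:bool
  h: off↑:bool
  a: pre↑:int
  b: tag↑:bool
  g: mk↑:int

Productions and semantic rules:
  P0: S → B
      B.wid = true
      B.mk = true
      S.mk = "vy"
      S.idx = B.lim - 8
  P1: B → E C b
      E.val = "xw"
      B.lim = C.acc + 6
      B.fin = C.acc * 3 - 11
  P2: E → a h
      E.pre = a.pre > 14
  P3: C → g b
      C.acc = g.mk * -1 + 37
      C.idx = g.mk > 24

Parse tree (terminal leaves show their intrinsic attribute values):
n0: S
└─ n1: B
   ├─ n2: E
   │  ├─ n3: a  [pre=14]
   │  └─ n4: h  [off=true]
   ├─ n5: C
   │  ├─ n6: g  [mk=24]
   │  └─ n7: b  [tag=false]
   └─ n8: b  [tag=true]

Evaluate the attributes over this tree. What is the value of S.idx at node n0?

11

1. n1.wid = true  [true]
2. n1.mk = true  [true]
3. n2.val = "xw"  ["xw"]
4. n3.pre = 14  [terminal]
5. n4.off = true  [terminal]
6. n2.pre = false  [a.pre > 14]
7. n6.mk = 24  [terminal]
8. n7.tag = false  [terminal]
9. n5.acc = 13  [g.mk * -1 + 37]
10. n5.idx = false  [g.mk > 24]
11. n8.tag = true  [terminal]
12. n1.lim = 19  [C.acc + 6]
13. n1.fin = 28  [C.acc * 3 - 11]
14. n0.mk = "vy"  ["vy"]
15. n0.idx = 11  [B.lim - 8]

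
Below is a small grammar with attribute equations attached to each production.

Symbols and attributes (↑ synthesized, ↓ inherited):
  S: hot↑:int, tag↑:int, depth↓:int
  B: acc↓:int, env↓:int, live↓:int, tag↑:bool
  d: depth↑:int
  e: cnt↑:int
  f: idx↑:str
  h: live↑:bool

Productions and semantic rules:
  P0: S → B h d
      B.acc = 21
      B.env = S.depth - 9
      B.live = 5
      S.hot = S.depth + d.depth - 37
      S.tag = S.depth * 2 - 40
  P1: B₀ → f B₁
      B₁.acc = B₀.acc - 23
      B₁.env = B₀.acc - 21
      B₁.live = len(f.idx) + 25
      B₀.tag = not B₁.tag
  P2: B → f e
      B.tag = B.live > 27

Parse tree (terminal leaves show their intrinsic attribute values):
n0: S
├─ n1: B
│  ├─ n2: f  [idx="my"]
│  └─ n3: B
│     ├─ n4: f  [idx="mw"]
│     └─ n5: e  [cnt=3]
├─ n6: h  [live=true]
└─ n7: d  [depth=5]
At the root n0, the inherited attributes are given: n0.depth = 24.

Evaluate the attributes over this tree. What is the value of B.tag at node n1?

1. n0.depth = 24  [given at root]
2. n1.acc = 21  [21]
3. n1.env = 15  [S.depth - 9]
4. n1.live = 5  [5]
5. n2.idx = "my"  [terminal]
6. n3.acc = -2  [B₀.acc - 23]
7. n3.env = 0  [B₀.acc - 21]
8. n3.live = 27  [len(f.idx) + 25]
9. n4.idx = "mw"  [terminal]
10. n5.cnt = 3  [terminal]
11. n3.tag = false  [B.live > 27]
12. n1.tag = true  [not B₁.tag]
13. n6.live = true  [terminal]
14. n7.depth = 5  [terminal]
15. n0.hot = -8  [S.depth + d.depth - 37]
16. n0.tag = 8  [S.depth * 2 - 40]

true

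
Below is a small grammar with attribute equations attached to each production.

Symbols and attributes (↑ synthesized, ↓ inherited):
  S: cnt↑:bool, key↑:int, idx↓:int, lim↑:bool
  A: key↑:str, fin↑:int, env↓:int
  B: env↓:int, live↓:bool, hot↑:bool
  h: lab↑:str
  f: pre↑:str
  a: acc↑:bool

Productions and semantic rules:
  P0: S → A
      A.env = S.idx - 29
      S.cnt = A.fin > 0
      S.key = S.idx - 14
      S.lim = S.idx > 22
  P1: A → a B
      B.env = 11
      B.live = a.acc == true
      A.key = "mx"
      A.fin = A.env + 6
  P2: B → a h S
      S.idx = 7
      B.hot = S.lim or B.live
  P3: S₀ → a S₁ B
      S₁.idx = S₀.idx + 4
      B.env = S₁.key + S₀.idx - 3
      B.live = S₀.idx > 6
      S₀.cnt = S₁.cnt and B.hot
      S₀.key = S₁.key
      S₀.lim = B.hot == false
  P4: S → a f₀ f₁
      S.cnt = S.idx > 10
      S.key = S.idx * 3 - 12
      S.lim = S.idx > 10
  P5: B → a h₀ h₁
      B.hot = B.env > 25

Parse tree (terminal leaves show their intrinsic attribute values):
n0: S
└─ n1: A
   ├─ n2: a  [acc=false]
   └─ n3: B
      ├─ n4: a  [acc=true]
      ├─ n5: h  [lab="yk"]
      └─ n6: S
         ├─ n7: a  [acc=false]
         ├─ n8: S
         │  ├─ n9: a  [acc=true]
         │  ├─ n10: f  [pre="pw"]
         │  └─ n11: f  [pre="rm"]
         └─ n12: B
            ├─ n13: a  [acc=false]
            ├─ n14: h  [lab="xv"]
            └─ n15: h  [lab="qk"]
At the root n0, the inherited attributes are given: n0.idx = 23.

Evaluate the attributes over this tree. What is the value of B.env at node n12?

25

1. n0.idx = 23  [given at root]
2. n1.env = -6  [S.idx - 29]
3. n2.acc = false  [terminal]
4. n3.env = 11  [11]
5. n3.live = false  [a.acc == true]
6. n4.acc = true  [terminal]
7. n5.lab = "yk"  [terminal]
8. n6.idx = 7  [7]
9. n7.acc = false  [terminal]
10. n8.idx = 11  [S₀.idx + 4]
11. n9.acc = true  [terminal]
12. n10.pre = "pw"  [terminal]
13. n11.pre = "rm"  [terminal]
14. n8.cnt = true  [S.idx > 10]
15. n8.key = 21  [S.idx * 3 - 12]
16. n8.lim = true  [S.idx > 10]
17. n12.env = 25  [S₁.key + S₀.idx - 3]
18. n12.live = true  [S₀.idx > 6]
19. n13.acc = false  [terminal]
20. n14.lab = "xv"  [terminal]
21. n15.lab = "qk"  [terminal]
22. n12.hot = false  [B.env > 25]
23. n6.cnt = false  [S₁.cnt and B.hot]
24. n6.key = 21  [S₁.key]
25. n6.lim = true  [B.hot == false]
26. n3.hot = true  [S.lim or B.live]
27. n1.key = "mx"  ["mx"]
28. n1.fin = 0  [A.env + 6]
29. n0.cnt = false  [A.fin > 0]
30. n0.key = 9  [S.idx - 14]
31. n0.lim = true  [S.idx > 22]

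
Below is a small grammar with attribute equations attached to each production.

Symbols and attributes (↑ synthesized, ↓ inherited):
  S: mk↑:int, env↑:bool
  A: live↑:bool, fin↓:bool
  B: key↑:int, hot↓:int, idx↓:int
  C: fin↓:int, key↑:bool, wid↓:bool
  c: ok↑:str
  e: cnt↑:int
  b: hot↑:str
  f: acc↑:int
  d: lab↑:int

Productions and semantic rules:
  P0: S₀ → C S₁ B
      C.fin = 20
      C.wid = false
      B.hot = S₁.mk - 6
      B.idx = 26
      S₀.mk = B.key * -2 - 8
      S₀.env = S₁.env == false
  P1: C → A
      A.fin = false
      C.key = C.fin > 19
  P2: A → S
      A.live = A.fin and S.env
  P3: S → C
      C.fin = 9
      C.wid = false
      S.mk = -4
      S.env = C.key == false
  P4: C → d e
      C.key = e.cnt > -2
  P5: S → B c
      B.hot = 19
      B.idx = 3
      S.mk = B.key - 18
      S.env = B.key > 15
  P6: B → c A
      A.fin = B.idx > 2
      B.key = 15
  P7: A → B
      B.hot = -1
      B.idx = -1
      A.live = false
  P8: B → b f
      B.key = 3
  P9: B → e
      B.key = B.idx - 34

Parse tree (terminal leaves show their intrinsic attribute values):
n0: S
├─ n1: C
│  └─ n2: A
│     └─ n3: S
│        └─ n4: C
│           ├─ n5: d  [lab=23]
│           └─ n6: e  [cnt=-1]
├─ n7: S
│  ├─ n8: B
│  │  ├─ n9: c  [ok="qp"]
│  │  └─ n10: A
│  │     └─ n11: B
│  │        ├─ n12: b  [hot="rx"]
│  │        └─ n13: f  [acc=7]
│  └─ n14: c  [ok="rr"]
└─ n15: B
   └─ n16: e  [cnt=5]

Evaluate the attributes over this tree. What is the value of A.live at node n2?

false

1. n1.fin = 20  [20]
2. n1.wid = false  [false]
3. n2.fin = false  [false]
4. n4.fin = 9  [9]
5. n4.wid = false  [false]
6. n5.lab = 23  [terminal]
7. n6.cnt = -1  [terminal]
8. n4.key = true  [e.cnt > -2]
9. n3.mk = -4  [-4]
10. n3.env = false  [C.key == false]
11. n2.live = false  [A.fin and S.env]
12. n1.key = true  [C.fin > 19]
13. n8.hot = 19  [19]
14. n8.idx = 3  [3]
15. n9.ok = "qp"  [terminal]
16. n10.fin = true  [B.idx > 2]
17. n11.hot = -1  [-1]
18. n11.idx = -1  [-1]
19. n12.hot = "rx"  [terminal]
20. n13.acc = 7  [terminal]
21. n11.key = 3  [3]
22. n10.live = false  [false]
23. n8.key = 15  [15]
24. n14.ok = "rr"  [terminal]
25. n7.mk = -3  [B.key - 18]
26. n7.env = false  [B.key > 15]
27. n15.hot = -9  [S₁.mk - 6]
28. n15.idx = 26  [26]
29. n16.cnt = 5  [terminal]
30. n15.key = -8  [B.idx - 34]
31. n0.mk = 8  [B.key * -2 - 8]
32. n0.env = true  [S₁.env == false]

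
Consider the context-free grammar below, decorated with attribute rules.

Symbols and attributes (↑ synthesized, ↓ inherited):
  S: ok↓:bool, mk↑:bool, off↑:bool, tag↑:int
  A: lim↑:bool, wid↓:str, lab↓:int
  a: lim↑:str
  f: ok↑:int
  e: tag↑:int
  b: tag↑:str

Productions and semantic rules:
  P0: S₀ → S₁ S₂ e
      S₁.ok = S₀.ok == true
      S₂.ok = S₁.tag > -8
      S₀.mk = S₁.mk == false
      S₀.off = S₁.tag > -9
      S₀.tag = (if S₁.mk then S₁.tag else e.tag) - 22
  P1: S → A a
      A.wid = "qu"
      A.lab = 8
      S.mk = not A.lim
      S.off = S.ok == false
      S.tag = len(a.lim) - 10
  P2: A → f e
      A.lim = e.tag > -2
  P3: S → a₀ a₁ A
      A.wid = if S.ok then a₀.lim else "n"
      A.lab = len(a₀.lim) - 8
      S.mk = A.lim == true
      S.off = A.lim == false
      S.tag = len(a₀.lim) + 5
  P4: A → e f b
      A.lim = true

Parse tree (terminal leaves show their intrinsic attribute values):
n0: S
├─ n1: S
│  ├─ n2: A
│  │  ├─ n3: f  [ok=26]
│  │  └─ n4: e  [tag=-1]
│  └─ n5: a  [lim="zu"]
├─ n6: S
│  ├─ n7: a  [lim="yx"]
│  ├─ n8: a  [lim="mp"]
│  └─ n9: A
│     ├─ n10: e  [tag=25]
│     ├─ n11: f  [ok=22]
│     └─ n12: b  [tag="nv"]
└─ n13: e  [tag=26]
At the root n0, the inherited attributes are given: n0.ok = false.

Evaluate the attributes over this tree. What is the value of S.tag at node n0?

4

1. n0.ok = false  [given at root]
2. n1.ok = false  [S₀.ok == true]
3. n2.wid = "qu"  ["qu"]
4. n2.lab = 8  [8]
5. n3.ok = 26  [terminal]
6. n4.tag = -1  [terminal]
7. n2.lim = true  [e.tag > -2]
8. n5.lim = "zu"  [terminal]
9. n1.mk = false  [not A.lim]
10. n1.off = true  [S.ok == false]
11. n1.tag = -8  [len(a.lim) - 10]
12. n6.ok = false  [S₁.tag > -8]
13. n7.lim = "yx"  [terminal]
14. n8.lim = "mp"  [terminal]
15. n9.wid = "n"  [if S.ok then a₀.lim else "n"]
16. n9.lab = -6  [len(a₀.lim) - 8]
17. n10.tag = 25  [terminal]
18. n11.ok = 22  [terminal]
19. n12.tag = "nv"  [terminal]
20. n9.lim = true  [true]
21. n6.mk = true  [A.lim == true]
22. n6.off = false  [A.lim == false]
23. n6.tag = 7  [len(a₀.lim) + 5]
24. n13.tag = 26  [terminal]
25. n0.mk = true  [S₁.mk == false]
26. n0.off = true  [S₁.tag > -9]
27. n0.tag = 4  [(if S₁.mk then S₁.tag else e.tag) - 22]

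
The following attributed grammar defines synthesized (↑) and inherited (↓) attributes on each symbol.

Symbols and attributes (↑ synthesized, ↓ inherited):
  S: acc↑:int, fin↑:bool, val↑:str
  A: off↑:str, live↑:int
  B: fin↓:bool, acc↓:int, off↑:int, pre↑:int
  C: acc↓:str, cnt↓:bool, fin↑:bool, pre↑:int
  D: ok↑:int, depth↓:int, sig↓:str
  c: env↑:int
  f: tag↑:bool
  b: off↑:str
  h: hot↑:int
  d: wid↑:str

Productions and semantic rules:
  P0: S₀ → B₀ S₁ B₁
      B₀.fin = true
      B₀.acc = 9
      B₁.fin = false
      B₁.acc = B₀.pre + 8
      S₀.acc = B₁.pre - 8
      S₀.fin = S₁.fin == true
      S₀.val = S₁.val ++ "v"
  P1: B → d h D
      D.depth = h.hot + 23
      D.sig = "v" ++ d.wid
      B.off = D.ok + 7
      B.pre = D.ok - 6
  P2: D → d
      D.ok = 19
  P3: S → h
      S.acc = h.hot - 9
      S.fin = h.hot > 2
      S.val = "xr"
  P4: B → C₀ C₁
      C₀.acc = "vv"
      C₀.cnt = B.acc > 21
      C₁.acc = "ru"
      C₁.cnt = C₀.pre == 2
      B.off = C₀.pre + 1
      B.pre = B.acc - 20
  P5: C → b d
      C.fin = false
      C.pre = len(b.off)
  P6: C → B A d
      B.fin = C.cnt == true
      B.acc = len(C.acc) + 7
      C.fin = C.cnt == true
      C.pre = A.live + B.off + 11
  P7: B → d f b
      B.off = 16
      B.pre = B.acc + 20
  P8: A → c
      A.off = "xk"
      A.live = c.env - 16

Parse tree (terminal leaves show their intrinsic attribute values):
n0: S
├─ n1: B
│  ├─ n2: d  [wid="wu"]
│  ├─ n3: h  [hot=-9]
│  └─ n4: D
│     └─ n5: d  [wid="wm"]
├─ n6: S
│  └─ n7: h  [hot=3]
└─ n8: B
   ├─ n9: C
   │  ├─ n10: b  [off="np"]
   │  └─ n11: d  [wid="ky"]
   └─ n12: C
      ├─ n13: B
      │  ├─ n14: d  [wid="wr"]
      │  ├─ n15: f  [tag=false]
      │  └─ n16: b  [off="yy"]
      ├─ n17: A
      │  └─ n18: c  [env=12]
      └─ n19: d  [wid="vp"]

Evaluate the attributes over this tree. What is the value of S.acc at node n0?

1. n1.fin = true  [true]
2. n1.acc = 9  [9]
3. n2.wid = "wu"  [terminal]
4. n3.hot = -9  [terminal]
5. n4.depth = 14  [h.hot + 23]
6. n4.sig = "vwu"  ["v" ++ d.wid]
7. n5.wid = "wm"  [terminal]
8. n4.ok = 19  [19]
9. n1.off = 26  [D.ok + 7]
10. n1.pre = 13  [D.ok - 6]
11. n7.hot = 3  [terminal]
12. n6.acc = -6  [h.hot - 9]
13. n6.fin = true  [h.hot > 2]
14. n6.val = "xr"  ["xr"]
15. n8.fin = false  [false]
16. n8.acc = 21  [B₀.pre + 8]
17. n9.acc = "vv"  ["vv"]
18. n9.cnt = false  [B.acc > 21]
19. n10.off = "np"  [terminal]
20. n11.wid = "ky"  [terminal]
21. n9.fin = false  [false]
22. n9.pre = 2  [len(b.off)]
23. n12.acc = "ru"  ["ru"]
24. n12.cnt = true  [C₀.pre == 2]
25. n13.fin = true  [C.cnt == true]
26. n13.acc = 9  [len(C.acc) + 7]
27. n14.wid = "wr"  [terminal]
28. n15.tag = false  [terminal]
29. n16.off = "yy"  [terminal]
30. n13.off = 16  [16]
31. n13.pre = 29  [B.acc + 20]
32. n18.env = 12  [terminal]
33. n17.off = "xk"  ["xk"]
34. n17.live = -4  [c.env - 16]
35. n19.wid = "vp"  [terminal]
36. n12.fin = true  [C.cnt == true]
37. n12.pre = 23  [A.live + B.off + 11]
38. n8.off = 3  [C₀.pre + 1]
39. n8.pre = 1  [B.acc - 20]
40. n0.acc = -7  [B₁.pre - 8]
41. n0.fin = true  [S₁.fin == true]
42. n0.val = "xrv"  [S₁.val ++ "v"]

-7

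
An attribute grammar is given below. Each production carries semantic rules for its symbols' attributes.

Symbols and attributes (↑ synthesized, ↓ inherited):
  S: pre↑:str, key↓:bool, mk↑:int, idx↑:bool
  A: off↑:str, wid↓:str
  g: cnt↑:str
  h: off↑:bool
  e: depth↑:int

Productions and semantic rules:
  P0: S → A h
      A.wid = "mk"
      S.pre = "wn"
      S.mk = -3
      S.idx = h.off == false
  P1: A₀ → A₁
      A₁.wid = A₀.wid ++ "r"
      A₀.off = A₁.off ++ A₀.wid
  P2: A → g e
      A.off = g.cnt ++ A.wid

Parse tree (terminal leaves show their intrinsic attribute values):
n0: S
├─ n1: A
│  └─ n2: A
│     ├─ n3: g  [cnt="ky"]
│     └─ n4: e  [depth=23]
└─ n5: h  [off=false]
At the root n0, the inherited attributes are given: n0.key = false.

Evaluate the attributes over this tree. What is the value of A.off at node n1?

1. n0.key = false  [given at root]
2. n1.wid = "mk"  ["mk"]
3. n2.wid = "mkr"  [A₀.wid ++ "r"]
4. n3.cnt = "ky"  [terminal]
5. n4.depth = 23  [terminal]
6. n2.off = "kymkr"  [g.cnt ++ A.wid]
7. n1.off = "kymkrmk"  [A₁.off ++ A₀.wid]
8. n5.off = false  [terminal]
9. n0.pre = "wn"  ["wn"]
10. n0.mk = -3  [-3]
11. n0.idx = true  [h.off == false]

"kymkrmk"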